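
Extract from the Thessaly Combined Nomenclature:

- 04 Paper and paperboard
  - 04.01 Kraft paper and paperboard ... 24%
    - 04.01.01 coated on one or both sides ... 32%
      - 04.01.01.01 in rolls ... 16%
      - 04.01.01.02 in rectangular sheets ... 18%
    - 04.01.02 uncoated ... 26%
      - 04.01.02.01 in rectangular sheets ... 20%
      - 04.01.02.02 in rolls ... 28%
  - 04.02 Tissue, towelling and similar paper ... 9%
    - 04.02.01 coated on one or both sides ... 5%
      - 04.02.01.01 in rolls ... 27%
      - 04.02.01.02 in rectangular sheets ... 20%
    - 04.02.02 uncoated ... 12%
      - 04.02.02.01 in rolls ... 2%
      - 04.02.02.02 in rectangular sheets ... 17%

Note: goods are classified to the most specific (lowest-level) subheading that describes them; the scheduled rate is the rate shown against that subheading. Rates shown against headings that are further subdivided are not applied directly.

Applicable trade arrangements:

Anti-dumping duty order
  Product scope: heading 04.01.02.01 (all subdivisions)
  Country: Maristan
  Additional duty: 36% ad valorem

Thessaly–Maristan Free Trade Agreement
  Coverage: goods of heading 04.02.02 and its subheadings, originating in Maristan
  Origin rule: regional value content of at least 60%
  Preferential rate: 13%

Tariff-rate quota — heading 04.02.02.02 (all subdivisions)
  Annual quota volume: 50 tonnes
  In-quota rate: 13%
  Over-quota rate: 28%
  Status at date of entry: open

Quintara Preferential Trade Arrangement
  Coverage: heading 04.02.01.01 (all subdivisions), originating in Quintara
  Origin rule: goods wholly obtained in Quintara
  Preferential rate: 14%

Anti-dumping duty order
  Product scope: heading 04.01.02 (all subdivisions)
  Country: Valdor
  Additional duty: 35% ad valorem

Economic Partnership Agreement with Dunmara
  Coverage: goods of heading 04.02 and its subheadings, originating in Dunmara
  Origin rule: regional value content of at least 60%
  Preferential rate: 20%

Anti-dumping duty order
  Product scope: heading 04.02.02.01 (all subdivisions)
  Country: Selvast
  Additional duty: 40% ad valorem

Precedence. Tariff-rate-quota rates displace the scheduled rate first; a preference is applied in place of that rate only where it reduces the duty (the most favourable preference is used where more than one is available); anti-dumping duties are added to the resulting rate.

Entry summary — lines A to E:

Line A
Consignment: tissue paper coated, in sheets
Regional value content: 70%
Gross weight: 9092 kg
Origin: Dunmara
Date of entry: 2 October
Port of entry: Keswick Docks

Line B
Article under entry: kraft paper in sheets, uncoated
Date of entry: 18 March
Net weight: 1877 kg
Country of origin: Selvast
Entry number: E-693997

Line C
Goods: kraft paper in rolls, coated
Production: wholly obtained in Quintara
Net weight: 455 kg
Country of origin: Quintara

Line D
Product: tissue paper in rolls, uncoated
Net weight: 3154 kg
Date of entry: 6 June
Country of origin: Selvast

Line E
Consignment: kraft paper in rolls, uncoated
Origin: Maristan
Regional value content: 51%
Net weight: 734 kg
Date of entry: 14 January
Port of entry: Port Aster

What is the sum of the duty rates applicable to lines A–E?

Line A: tissue paper → 04.02; coated → 04.02.01; in sheets → 04.02.01.02. Scheduled 20%. Dunmara agreement on 04.02: RVC ≥ 60% → 20% available; preference 20% not lower than 20% → no reduction. → 20%.
Line B: kraft paper → 04.01; uncoated → 04.01.02; in sheets → 04.01.02.01. Scheduled 20%. No special measure applies. → 20%.
Line C: kraft paper → 04.01; coated → 04.01.01; in rolls → 04.01.01.01. Scheduled 16%. Quintara agreement on 04.02.01.01: 04.01.01.01 not covered. → 16%.
Line D: tissue paper → 04.02; uncoated → 04.02.02; in rolls → 04.02.02.01. Scheduled 2%. anti-dumping (Selvast, 04.02.02.01): +40%; total 2% + 40% = 42%. → 42%.
Line E: kraft paper → 04.01; uncoated → 04.01.02; in rolls → 04.01.02.02. Scheduled 28%. Maristan agreement on 04.02.02: 04.01.02.02 not covered. → 28%.
Sum: 20% + 20% + 16% + 42% + 28% = 126%.

126%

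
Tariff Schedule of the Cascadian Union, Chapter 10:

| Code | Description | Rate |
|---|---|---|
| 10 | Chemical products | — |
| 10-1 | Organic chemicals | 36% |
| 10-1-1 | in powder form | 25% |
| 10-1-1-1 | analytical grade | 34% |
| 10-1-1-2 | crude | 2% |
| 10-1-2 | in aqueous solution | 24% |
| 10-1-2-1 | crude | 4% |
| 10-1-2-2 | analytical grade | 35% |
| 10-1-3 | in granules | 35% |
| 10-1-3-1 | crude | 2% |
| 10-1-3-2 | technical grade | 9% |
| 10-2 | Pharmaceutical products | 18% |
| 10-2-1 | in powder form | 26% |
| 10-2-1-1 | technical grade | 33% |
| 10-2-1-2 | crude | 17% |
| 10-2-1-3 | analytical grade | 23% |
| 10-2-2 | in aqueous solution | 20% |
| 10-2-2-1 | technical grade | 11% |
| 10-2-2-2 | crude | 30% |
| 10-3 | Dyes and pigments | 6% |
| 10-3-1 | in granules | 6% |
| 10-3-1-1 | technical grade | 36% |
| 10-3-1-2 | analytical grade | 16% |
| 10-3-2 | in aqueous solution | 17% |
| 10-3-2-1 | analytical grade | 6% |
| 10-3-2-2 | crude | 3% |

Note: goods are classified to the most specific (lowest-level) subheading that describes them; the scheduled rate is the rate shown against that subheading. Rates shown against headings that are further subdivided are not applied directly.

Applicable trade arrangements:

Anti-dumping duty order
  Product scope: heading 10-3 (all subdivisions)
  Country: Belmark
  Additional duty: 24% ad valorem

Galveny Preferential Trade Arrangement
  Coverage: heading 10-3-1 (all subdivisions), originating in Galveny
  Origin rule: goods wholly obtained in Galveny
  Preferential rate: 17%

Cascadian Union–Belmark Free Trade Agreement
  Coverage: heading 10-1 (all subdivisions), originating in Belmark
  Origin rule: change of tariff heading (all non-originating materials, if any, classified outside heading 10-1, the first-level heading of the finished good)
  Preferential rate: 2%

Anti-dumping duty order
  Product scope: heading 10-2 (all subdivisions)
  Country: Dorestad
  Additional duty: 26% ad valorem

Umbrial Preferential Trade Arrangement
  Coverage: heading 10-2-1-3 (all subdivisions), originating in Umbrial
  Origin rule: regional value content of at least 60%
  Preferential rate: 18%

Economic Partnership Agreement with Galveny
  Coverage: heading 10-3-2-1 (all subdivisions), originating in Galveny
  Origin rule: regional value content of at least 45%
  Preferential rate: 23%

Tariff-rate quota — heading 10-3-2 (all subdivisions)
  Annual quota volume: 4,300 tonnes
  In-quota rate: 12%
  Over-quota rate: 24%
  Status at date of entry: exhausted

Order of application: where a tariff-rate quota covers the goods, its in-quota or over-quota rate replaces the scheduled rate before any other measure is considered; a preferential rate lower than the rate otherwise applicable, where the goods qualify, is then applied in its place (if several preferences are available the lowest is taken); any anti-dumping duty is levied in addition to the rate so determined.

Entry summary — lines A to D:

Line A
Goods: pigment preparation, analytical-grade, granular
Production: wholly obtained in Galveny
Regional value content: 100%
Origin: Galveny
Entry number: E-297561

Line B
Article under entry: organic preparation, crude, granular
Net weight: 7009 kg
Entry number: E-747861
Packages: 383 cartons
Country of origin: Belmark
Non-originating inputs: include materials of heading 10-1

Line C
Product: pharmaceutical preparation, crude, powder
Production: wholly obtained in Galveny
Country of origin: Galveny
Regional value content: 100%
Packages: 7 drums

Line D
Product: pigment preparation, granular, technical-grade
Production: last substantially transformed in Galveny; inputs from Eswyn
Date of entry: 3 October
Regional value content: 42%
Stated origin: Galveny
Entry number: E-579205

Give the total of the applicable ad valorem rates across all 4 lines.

Line A: pigment → 10-3; granular → 10-3-1; analytical-grade → 10-3-1-2. Scheduled 16%. Galveny agreement on 10-3-1: wholly obtained → 17% available; Galveny agreement on 10-3-2-1: 10-3-1-2 not covered; preference 17% not lower than 16% → no reduction. → 16%.
Line B: organic → 10-1; granular → 10-1-3; crude → 10-1-3-1. Scheduled 2%. Belmark agreement on 10-1: CTH not met. → 2%.
Line C: pharmaceutical → 10-2; powder → 10-2-1; crude → 10-2-1-2. Scheduled 17%. Galveny agreement on 10-3-1: 10-2-1-2 not covered; Galveny agreement on 10-3-2-1: 10-2-1-2 not covered. → 17%.
Line D: pigment → 10-3; granular → 10-3-1; technical-grade → 10-3-1-1. Scheduled 36%. Galveny agreement on 10-3-1: not wholly obtained; Galveny agreement on 10-3-2-1: 10-3-1-1 not covered. → 36%.
Sum: 16% + 2% + 17% + 36% = 71%.

71%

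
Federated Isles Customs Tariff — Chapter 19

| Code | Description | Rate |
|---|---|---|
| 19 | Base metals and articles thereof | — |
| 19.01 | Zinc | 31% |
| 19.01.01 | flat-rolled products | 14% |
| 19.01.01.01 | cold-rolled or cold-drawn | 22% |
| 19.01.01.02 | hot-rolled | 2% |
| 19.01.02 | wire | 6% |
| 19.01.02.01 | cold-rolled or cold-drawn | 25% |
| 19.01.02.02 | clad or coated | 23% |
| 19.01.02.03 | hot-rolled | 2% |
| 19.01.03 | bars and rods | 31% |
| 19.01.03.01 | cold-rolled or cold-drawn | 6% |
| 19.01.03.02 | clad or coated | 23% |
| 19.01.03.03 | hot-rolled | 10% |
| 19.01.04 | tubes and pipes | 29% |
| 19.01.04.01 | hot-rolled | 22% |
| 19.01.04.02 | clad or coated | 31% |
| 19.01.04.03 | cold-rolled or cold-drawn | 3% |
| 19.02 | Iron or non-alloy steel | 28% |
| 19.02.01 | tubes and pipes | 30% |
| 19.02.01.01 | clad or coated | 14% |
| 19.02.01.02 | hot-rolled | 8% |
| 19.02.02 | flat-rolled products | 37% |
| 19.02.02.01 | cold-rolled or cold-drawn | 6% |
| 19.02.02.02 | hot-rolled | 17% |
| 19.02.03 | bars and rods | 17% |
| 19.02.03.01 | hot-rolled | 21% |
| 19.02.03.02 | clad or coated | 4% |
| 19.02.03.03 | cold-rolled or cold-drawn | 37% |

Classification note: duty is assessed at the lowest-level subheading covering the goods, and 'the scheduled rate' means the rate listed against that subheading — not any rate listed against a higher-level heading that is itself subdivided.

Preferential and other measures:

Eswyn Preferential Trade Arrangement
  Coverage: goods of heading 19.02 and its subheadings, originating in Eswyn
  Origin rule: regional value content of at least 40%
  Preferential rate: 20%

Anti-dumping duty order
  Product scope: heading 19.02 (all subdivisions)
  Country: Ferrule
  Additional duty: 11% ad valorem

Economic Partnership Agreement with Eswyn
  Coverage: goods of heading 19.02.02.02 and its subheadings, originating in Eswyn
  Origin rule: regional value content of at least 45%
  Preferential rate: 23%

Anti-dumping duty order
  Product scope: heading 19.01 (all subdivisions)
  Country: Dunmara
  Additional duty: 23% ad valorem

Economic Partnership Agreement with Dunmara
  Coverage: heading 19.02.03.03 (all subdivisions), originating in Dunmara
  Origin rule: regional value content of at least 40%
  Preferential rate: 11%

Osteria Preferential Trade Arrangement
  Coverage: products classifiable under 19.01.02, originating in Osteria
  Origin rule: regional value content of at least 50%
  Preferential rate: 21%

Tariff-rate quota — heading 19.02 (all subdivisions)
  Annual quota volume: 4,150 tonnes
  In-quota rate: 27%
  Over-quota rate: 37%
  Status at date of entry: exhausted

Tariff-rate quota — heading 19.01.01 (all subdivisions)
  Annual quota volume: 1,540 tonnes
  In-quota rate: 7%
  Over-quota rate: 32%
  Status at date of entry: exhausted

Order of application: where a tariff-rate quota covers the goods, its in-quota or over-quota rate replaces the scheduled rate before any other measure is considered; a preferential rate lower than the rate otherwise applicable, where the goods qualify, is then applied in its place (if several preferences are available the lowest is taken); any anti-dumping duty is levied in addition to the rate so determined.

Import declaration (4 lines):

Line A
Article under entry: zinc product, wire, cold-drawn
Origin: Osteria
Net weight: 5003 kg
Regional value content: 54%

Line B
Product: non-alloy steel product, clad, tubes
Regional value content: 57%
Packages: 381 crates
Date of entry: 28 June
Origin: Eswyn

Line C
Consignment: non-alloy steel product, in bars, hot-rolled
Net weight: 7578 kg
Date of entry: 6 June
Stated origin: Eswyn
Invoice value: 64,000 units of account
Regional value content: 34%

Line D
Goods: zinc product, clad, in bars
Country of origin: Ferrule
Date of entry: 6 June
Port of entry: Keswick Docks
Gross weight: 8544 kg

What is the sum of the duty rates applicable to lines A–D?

Line A: zinc → 19.01; wire → 19.01.02; cold-drawn → 19.01.02.01. Scheduled 25%. Osteria agreement on 19.01.02: RVC ≥ 50% → 21% available; preferential 21%. → 21%.
Line B: non-alloy steel → 19.02; tubes → 19.02.01; clad → 19.02.01.01. Scheduled 14%. quota on 19.02 exhausted → over-quota 37%; Eswyn agreement on 19.02: RVC ≥ 40% → 20% available; Eswyn agreement on 19.02.02.02: 19.02.01.01 not covered; preferential 20%. → 20%.
Line C: non-alloy steel → 19.02; in bars → 19.02.03; hot-rolled → 19.02.03.01. Scheduled 21%. quota on 19.02 exhausted → over-quota 37%; Eswyn agreement on 19.02: RVC < 40%; Eswyn agreement on 19.02.02.02: 19.02.03.01 not covered. → 37%.
Line D: zinc → 19.01; in bars → 19.01.03; clad → 19.01.03.02. Scheduled 23%. No special measure applies. → 23%.
Sum: 21% + 20% + 37% + 23% = 101%.

101%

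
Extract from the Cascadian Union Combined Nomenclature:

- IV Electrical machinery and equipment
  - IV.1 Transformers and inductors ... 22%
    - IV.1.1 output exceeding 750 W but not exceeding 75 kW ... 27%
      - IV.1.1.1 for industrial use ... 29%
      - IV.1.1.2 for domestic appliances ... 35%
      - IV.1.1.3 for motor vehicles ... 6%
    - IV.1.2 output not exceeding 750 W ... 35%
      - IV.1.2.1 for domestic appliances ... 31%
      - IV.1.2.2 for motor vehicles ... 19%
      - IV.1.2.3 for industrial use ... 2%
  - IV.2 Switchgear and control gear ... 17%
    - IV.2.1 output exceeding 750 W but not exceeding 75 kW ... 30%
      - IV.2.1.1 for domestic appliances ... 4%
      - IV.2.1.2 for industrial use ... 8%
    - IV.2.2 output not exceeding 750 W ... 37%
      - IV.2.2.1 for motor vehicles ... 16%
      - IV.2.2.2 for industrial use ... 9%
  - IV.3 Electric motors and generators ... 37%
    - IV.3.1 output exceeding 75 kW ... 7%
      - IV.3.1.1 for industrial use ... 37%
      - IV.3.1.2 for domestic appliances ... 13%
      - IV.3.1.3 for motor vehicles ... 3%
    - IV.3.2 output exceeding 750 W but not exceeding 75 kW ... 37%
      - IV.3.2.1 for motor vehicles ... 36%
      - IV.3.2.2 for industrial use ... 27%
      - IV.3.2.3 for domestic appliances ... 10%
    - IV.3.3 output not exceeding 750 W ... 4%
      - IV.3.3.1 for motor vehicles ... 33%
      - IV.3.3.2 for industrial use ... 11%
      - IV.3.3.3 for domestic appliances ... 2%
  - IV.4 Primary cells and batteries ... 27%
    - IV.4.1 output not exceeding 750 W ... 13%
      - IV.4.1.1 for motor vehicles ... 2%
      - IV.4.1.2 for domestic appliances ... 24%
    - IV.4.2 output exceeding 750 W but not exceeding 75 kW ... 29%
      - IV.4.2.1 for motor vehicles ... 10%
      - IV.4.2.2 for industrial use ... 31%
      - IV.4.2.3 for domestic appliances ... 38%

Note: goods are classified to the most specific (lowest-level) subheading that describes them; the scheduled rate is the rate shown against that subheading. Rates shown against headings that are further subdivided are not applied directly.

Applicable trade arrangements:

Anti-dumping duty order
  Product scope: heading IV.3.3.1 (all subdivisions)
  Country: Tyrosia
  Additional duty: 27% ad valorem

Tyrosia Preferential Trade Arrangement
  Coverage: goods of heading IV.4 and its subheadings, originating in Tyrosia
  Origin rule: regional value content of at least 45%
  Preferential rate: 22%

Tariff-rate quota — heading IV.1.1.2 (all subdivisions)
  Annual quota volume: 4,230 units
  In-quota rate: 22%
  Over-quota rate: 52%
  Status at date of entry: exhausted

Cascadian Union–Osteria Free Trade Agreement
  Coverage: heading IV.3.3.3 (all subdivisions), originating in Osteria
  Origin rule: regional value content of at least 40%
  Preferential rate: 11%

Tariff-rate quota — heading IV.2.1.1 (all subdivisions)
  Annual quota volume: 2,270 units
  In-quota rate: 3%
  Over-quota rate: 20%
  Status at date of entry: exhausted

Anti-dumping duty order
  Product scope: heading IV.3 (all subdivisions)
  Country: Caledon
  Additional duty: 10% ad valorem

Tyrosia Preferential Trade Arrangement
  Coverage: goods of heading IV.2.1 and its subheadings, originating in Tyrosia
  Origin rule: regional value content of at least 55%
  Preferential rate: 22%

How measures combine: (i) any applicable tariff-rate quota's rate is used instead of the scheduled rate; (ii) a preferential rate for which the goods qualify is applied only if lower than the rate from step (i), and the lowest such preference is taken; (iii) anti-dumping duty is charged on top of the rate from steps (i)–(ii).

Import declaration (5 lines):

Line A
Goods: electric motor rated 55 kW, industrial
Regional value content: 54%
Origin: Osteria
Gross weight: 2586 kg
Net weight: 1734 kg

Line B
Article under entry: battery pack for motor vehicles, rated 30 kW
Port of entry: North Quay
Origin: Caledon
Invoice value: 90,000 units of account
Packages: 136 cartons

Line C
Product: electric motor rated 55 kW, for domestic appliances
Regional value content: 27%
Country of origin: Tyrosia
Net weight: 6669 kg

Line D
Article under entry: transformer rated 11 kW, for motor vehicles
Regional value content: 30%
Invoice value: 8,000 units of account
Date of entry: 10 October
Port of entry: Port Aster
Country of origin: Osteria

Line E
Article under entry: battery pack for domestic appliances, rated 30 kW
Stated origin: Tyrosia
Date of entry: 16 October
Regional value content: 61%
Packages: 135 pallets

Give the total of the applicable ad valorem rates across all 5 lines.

75%

Line A: electric motor → IV.3; rated 55 kW → IV.3.2; industrial → IV.3.2.2. Scheduled 27%. Osteria agreement on IV.3.3.3: IV.3.2.2 not covered. → 27%.
Line B: battery pack → IV.4; rated 30 kW → IV.4.2; for motor vehicles → IV.4.2.1. Scheduled 10%. No special measure applies. → 10%.
Line C: electric motor → IV.3; rated 55 kW → IV.3.2; for domestic appliances → IV.3.2.3. Scheduled 10%. Tyrosia agreement on IV.4: IV.3.2.3 not covered; Tyrosia agreement on IV.2.1: IV.3.2.3 not covered. → 10%.
Line D: transformer → IV.1; rated 11 kW → IV.1.1; for motor vehicles → IV.1.1.3. Scheduled 6%. Osteria agreement on IV.3.3.3: IV.1.1.3 not covered. → 6%.
Line E: battery pack → IV.4; rated 30 kW → IV.4.2; for domestic appliances → IV.4.2.3. Scheduled 38%. Tyrosia agreement on IV.4: RVC ≥ 45% → 22% available; Tyrosia agreement on IV.2.1: IV.4.2.3 not covered; preferential 22%. → 22%.
Sum: 27% + 10% + 10% + 6% + 22% = 75%.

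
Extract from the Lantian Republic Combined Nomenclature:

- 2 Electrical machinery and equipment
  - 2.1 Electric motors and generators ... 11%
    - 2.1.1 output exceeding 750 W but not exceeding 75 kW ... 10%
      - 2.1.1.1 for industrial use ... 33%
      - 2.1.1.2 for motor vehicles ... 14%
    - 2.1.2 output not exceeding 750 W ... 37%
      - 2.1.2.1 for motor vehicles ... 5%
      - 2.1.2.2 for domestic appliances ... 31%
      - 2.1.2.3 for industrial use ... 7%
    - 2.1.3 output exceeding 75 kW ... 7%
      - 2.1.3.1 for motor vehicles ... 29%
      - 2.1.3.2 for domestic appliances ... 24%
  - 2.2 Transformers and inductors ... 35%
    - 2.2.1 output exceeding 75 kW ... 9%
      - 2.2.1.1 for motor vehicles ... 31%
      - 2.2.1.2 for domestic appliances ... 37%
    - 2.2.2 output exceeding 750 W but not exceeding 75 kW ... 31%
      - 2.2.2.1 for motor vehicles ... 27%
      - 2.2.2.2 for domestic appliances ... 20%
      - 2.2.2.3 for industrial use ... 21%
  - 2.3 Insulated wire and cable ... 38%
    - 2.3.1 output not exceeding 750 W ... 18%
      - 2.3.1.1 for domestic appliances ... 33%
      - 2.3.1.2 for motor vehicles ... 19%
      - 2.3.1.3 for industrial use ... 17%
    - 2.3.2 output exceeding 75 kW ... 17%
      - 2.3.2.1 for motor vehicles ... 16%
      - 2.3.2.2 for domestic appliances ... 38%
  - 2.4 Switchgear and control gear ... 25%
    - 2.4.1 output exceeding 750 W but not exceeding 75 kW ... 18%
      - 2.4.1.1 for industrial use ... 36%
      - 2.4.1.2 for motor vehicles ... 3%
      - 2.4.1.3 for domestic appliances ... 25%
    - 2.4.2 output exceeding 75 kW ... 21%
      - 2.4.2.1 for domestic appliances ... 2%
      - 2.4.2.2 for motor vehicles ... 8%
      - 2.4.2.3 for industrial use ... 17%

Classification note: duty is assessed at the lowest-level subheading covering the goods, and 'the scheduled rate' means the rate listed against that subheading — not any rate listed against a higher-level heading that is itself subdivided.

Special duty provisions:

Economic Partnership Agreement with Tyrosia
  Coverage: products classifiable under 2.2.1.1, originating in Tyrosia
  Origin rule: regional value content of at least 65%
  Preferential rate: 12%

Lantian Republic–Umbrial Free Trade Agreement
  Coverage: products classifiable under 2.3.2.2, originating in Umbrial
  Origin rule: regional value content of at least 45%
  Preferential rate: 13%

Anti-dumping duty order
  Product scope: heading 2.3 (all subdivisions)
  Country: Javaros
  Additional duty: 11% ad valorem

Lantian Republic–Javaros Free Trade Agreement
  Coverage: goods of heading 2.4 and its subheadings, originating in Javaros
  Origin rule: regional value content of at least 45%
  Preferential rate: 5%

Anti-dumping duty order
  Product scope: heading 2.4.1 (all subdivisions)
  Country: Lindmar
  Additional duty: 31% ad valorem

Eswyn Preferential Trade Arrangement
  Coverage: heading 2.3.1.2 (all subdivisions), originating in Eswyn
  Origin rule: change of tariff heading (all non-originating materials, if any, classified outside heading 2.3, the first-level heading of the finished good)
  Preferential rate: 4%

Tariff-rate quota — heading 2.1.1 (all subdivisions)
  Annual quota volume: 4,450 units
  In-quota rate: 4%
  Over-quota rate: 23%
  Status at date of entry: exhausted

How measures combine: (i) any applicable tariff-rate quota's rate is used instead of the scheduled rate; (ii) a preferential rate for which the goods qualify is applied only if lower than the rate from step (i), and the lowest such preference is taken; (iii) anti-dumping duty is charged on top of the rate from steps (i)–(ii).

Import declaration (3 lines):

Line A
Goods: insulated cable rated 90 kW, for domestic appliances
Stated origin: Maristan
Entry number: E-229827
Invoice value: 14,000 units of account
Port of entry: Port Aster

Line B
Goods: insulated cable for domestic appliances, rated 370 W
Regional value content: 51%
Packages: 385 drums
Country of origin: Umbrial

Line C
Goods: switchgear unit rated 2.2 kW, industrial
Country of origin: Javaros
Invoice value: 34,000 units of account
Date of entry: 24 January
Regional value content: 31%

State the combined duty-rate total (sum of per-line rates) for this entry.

107%

Line A: insulated cable → 2.3; rated 90 kW → 2.3.2; for domestic appliances → 2.3.2.2. Scheduled 38%. No special measure applies. → 38%.
Line B: insulated cable → 2.3; rated 370 W → 2.3.1; for domestic appliances → 2.3.1.1. Scheduled 33%. Umbrial agreement on 2.3.2.2: 2.3.1.1 not covered. → 33%.
Line C: switchgear unit → 2.4; rated 2.2 kW → 2.4.1; industrial → 2.4.1.1. Scheduled 36%. Javaros agreement on 2.4: RVC < 45%. → 36%.
Sum: 38% + 33% + 36% = 107%.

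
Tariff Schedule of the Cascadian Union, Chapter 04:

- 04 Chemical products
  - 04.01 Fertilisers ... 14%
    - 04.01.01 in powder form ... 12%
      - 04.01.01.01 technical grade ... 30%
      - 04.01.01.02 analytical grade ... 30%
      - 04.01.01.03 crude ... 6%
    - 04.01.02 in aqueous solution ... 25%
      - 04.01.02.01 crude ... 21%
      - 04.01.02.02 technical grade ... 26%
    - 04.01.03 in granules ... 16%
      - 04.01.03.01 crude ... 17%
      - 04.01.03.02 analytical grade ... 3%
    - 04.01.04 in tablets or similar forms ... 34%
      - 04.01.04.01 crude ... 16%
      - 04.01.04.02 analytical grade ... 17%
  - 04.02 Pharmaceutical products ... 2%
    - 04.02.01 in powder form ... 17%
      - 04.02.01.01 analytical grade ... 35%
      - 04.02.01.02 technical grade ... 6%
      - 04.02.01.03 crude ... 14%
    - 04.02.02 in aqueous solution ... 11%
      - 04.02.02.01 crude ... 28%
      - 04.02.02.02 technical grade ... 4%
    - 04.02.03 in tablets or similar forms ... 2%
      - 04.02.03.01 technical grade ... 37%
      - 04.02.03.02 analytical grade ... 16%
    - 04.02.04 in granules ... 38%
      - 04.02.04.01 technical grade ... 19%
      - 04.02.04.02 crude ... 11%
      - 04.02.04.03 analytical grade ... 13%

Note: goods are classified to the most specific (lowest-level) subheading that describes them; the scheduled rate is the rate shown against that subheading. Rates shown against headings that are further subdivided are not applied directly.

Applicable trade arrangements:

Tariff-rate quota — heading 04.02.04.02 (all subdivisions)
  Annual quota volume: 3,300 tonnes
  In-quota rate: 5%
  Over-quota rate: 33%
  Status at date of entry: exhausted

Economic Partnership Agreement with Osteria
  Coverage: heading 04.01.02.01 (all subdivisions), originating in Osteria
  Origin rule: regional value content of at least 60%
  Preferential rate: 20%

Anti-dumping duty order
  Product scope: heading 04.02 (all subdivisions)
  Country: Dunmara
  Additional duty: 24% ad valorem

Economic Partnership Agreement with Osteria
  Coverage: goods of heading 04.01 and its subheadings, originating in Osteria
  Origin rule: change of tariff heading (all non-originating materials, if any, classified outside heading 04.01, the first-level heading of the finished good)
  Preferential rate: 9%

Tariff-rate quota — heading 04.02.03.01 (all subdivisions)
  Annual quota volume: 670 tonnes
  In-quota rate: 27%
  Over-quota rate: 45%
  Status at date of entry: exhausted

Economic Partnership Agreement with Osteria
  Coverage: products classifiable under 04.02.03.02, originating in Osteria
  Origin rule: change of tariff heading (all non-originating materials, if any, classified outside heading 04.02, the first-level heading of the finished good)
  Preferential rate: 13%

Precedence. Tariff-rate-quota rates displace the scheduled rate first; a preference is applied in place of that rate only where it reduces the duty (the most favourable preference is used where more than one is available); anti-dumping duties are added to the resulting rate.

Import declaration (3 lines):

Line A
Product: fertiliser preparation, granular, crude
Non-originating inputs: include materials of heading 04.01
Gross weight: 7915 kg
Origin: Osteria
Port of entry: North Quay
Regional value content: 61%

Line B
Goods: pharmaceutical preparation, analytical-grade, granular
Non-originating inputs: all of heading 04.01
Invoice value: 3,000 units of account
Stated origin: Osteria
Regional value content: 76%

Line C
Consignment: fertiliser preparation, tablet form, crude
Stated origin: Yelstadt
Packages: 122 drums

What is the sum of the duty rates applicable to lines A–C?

46%

Line A: fertiliser → 04.01; granular → 04.01.03; crude → 04.01.03.01. Scheduled 17%. Osteria agreement on 04.01.02.01: 04.01.03.01 not covered; Osteria agreement on 04.01: CTH not met; Osteria agreement on 04.02.03.02: 04.01.03.01 not covered. → 17%.
Line B: pharmaceutical → 04.02; granular → 04.02.04; analytical-grade → 04.02.04.03. Scheduled 13%. Osteria agreement on 04.01.02.01: 04.02.04.03 not covered; Osteria agreement on 04.01: 04.02.04.03 not covered; Osteria agreement on 04.02.03.02: 04.02.04.03 not covered. → 13%.
Line C: fertiliser → 04.01; tablet form → 04.01.04; crude → 04.01.04.01. Scheduled 16%. No special measure applies. → 16%.
Sum: 17% + 13% + 16% = 46%.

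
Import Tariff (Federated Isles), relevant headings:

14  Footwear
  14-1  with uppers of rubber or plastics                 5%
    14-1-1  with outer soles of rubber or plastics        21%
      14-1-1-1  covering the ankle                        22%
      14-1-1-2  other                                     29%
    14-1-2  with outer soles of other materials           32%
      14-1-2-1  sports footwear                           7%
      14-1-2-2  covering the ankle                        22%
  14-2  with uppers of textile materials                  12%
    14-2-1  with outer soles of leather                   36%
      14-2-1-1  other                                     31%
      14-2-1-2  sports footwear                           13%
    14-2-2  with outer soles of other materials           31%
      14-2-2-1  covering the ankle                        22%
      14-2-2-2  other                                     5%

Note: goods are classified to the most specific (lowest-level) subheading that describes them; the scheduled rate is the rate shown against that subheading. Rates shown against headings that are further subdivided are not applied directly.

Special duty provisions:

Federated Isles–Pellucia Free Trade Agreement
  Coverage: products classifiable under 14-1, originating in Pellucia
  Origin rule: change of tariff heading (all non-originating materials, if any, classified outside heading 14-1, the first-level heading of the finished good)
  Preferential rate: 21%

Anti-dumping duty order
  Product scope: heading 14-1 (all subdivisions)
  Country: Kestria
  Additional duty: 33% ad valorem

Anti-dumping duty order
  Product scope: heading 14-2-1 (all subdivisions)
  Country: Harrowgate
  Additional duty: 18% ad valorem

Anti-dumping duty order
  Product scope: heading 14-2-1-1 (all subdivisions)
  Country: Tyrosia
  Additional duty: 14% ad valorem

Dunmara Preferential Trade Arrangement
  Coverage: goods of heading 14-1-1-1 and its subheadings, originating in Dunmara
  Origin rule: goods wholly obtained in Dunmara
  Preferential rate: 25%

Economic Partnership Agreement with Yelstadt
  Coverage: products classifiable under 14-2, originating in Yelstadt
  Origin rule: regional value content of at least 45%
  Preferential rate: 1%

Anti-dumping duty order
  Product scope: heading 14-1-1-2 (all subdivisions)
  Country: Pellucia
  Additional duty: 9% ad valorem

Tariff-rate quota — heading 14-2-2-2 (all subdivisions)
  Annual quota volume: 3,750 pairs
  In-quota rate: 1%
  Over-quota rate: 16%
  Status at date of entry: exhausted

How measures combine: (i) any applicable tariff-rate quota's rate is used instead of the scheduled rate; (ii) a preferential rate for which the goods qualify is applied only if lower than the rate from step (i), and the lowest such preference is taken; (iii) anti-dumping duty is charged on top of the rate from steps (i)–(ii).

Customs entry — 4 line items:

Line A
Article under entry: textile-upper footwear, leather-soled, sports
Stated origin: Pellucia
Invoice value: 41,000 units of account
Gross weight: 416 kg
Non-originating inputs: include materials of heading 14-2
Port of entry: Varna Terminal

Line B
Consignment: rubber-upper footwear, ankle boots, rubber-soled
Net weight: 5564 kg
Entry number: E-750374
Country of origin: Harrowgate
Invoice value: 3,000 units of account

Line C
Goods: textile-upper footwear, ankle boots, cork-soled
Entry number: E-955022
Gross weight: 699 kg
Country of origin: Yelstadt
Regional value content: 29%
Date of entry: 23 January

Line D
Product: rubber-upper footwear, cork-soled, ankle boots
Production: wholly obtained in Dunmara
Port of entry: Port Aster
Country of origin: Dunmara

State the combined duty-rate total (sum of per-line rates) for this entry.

79%

Line A: textile-upper → 14-2; leather-soled → 14-2-1; sports → 14-2-1-2. Scheduled 13%. Pellucia agreement on 14-1: 14-2-1-2 not covered. → 13%.
Line B: rubber-upper → 14-1; rubber-soled → 14-1-1; ankle boots → 14-1-1-1. Scheduled 22%. No special measure applies. → 22%.
Line C: textile-upper → 14-2; cork-soled → 14-2-2; ankle boots → 14-2-2-1. Scheduled 22%. Yelstadt agreement on 14-2: RVC < 45%. → 22%.
Line D: rubber-upper → 14-1; cork-soled → 14-1-2; ankle boots → 14-1-2-2. Scheduled 22%. Dunmara agreement on 14-1-1-1: 14-1-2-2 not covered. → 22%.
Sum: 13% + 22% + 22% + 22% = 79%.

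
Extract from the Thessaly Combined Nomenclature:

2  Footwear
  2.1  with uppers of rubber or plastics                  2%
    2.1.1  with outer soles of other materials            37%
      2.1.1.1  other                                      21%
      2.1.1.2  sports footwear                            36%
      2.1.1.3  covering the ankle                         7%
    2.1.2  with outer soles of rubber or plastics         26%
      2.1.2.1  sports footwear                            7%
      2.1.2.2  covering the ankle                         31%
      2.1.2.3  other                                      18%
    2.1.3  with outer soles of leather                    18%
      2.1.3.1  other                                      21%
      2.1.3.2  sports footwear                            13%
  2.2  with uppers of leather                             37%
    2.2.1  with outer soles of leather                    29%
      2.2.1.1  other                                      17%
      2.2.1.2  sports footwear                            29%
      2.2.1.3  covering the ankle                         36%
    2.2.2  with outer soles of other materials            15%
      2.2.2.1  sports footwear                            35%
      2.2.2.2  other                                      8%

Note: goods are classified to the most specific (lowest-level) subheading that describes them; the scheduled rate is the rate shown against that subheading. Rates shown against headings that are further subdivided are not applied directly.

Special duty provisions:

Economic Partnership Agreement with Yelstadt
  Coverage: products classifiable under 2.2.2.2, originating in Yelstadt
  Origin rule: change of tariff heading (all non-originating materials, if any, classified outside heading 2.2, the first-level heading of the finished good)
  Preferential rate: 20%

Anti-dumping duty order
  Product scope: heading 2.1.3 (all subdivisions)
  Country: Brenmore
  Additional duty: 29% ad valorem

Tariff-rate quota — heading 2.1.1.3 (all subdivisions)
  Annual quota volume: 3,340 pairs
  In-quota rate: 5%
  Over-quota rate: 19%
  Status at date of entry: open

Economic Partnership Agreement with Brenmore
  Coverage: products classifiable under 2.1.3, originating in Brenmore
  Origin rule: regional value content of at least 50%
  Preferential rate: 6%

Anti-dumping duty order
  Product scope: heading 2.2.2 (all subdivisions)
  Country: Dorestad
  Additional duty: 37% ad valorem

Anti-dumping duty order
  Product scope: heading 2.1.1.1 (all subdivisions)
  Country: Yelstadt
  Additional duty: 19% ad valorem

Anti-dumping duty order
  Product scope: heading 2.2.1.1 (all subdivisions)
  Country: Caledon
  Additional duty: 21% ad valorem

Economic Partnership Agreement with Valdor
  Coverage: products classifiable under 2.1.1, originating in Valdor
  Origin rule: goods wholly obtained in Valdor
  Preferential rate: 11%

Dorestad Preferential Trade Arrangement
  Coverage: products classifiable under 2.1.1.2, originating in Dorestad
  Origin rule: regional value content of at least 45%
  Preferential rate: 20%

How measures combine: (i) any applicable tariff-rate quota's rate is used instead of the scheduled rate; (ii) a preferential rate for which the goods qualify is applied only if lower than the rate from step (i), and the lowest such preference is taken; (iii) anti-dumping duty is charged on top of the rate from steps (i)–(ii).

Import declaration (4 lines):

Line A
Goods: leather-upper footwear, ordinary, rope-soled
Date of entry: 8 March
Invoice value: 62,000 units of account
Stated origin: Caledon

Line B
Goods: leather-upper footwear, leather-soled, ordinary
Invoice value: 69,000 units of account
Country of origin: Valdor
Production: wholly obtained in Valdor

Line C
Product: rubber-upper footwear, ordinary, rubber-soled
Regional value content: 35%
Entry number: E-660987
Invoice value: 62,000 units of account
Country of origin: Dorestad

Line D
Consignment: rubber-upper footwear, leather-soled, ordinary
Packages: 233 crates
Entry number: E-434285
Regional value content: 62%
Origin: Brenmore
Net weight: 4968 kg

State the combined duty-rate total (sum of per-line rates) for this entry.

Line A: leather-upper → 2.2; rope-soled → 2.2.2; ordinary → 2.2.2.2. Scheduled 8%. No special measure applies. → 8%.
Line B: leather-upper → 2.2; leather-soled → 2.2.1; ordinary → 2.2.1.1. Scheduled 17%. Valdor agreement on 2.1.1: 2.2.1.1 not covered. → 17%.
Line C: rubber-upper → 2.1; rubber-soled → 2.1.2; ordinary → 2.1.2.3. Scheduled 18%. Dorestad agreement on 2.1.1.2: 2.1.2.3 not covered. → 18%.
Line D: rubber-upper → 2.1; leather-soled → 2.1.3; ordinary → 2.1.3.1. Scheduled 21%. Brenmore agreement on 2.1.3: RVC ≥ 50% → 6% available; preferential 6%; anti-dumping (Brenmore, 2.1.3): +29%; total 6% + 29% = 35%. → 35%.
Sum: 8% + 17% + 18% + 35% = 78%.

78%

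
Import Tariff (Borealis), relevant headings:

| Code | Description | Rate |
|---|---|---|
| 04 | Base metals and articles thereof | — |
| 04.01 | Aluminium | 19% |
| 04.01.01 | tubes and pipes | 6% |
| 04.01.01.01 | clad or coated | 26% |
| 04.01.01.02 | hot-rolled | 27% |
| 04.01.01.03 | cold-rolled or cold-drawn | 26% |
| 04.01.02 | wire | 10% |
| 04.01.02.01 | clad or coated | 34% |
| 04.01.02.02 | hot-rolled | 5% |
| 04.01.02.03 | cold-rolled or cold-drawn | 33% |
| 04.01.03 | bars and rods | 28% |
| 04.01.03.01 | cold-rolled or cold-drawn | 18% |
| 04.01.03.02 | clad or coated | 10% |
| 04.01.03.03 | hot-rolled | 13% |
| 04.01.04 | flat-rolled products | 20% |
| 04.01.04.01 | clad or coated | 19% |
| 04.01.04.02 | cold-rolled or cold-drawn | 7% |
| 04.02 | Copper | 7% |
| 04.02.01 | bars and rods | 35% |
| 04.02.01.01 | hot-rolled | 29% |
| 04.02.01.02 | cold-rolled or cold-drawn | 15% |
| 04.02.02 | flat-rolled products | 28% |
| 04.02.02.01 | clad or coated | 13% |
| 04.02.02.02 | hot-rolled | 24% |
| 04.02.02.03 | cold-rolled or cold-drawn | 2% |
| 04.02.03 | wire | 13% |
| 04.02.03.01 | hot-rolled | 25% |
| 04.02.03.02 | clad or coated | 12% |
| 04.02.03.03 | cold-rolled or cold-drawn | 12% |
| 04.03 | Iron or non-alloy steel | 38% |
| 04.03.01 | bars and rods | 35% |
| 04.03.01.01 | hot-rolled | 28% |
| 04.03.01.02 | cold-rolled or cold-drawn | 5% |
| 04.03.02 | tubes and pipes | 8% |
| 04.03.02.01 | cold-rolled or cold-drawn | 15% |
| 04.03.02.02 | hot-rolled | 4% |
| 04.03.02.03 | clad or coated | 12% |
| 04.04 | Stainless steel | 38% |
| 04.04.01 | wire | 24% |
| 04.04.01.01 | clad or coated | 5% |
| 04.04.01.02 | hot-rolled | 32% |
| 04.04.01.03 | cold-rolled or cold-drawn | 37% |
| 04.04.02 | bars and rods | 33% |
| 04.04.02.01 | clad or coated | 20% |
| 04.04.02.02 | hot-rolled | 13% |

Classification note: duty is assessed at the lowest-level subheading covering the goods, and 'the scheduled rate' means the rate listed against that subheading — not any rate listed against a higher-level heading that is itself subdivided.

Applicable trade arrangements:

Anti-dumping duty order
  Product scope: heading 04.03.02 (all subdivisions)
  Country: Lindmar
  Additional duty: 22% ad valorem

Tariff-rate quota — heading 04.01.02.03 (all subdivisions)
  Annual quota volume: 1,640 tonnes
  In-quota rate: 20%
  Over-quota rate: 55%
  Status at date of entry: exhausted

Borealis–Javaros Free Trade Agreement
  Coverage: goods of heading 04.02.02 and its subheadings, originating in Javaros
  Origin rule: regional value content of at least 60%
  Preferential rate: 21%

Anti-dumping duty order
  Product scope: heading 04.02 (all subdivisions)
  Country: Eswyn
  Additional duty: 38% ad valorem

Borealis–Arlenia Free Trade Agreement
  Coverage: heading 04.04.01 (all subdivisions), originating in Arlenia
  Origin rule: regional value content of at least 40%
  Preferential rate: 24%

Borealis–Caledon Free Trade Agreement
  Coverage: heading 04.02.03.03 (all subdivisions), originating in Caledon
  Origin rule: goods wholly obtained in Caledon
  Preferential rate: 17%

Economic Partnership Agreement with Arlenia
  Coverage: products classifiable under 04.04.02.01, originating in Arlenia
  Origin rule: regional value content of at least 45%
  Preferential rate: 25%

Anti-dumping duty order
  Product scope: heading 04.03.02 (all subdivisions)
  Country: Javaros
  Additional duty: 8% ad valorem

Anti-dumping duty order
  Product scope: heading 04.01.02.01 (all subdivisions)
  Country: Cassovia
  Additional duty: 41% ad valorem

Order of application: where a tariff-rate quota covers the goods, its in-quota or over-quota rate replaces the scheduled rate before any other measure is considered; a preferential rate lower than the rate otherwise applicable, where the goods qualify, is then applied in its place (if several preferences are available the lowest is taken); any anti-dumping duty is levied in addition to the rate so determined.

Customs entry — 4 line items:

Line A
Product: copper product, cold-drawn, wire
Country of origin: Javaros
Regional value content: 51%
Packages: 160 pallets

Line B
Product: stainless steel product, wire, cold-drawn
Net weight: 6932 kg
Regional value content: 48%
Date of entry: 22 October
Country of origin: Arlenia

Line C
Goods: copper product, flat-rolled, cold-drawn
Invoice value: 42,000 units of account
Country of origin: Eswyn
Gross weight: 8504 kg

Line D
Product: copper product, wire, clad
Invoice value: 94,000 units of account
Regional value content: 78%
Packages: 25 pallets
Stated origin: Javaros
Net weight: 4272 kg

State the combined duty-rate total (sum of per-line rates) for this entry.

88%

Line A: copper → 04.02; wire → 04.02.03; cold-drawn → 04.02.03.03. Scheduled 12%. Javaros agreement on 04.02.02: 04.02.03.03 not covered. → 12%.
Line B: stainless steel → 04.04; wire → 04.04.01; cold-drawn → 04.04.01.03. Scheduled 37%. Arlenia agreement on 04.04.01: RVC ≥ 40% → 24% available; Arlenia agreement on 04.04.02.01: 04.04.01.03 not covered; preferential 24%. → 24%.
Line C: copper → 04.02; flat-rolled → 04.02.02; cold-drawn → 04.02.02.03. Scheduled 2%. anti-dumping (Eswyn, 04.02): +38%; total 2% + 38% = 40%. → 40%.
Line D: copper → 04.02; wire → 04.02.03; clad → 04.02.03.02. Scheduled 12%. Javaros agreement on 04.02.02: 04.02.03.02 not covered. → 12%.
Sum: 12% + 24% + 40% + 12% = 88%.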